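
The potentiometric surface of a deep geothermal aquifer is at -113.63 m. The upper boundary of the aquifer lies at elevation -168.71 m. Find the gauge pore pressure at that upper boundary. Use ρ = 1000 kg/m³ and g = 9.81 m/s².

Pressure head at the aquifer top: ψ = h − z = -113.63 − (-168.71) = 55.08 m.
P = ρgψ = 1000 × 9.81 × 55.08 = 540335 Pa ≈ 540 kPa.

P ≈ 540 kPa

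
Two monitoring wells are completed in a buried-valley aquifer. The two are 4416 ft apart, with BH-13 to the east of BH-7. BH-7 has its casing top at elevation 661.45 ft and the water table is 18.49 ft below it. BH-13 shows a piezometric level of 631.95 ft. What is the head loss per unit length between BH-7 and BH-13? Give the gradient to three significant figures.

i ≈ 0.00249 ft/ft

Total head at BH-7: h = 661.45 − 18.49 = 642.96 ft.
Total head at BH-13: h = 631.95 ft (water level in the piezometer is the total head).
Head difference: h(BH-7) − h(BH-13) = 642.96 − 631.95 = 11.01 ft.
Hydraulic gradient: i = |Δh| / L = 11.01 / 4416 = 0.00249.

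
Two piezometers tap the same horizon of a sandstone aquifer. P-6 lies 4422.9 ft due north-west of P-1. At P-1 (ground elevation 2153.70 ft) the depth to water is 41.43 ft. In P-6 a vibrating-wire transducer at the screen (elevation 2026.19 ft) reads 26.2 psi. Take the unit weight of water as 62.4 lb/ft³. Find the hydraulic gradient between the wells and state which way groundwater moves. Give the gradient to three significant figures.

Total head at P-1: h = 2153.70 − 41.43 = 2112.27 ft.
Pressure head at P-6: ψ = 144·P/γ = 144 × 26.2 / 62.4 = 60.46 ft.
Total head at P-6: h = z + ψ = 2026.19 + 60.46 = 2086.65 ft.
Head difference: h(P-1) − h(P-6) = 2112.27 − 2086.65 = 25.62 ft.
Hydraulic gradient: i = |Δh| / L = 25.62 / 4422.9 = 0.00579.
Flow is from higher to lower head: from P-1 toward P-6, i.e. toward the north-west.

i ≈ 0.00579; groundwater flows toward the north-west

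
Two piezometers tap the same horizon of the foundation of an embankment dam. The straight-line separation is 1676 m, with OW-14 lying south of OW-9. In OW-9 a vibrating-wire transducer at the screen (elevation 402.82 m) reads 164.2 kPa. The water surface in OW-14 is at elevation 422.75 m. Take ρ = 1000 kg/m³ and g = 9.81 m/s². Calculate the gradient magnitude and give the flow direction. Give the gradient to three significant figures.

i ≈ 0.00190; groundwater flows toward the north

Pressure head at OW-9: ψ = P/(ρg) = 164.2×1000 / (1000 × 9.81) = 16.74 m.
Total head at OW-9: h = z + ψ = 402.82 + 16.74 = 419.56 m.
Total head at OW-14: h = 422.75 m (water level in the piezometer is the total head).
Head difference: h(OW-9) − h(OW-14) = 419.56 − 422.75 = -3.19 m.
Hydraulic gradient: i = |Δh| / L = 3.19 / 1676 = 0.00190.
Flow is from higher to lower head: from OW-14 toward OW-9, i.e. toward the north.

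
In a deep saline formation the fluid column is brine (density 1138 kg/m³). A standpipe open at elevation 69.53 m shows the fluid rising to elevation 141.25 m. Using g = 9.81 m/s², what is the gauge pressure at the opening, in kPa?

Pressure head ψ = h − z = 141.25 − 69.53 = 71.72 m.
P = ρgψ = 1138 × 9.81 × 71.72 = 800666 Pa ≈ 801 kPa.

P ≈ 801 kPa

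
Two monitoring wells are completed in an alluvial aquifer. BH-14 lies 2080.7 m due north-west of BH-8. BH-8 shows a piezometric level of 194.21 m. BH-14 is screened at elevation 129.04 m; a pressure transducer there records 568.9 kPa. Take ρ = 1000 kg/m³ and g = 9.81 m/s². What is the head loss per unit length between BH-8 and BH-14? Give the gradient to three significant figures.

i ≈ 0.00345 m/m

Total head at BH-8: h = 194.21 m (water level in the piezometer is the total head).
Pressure head at BH-14: ψ = P/(ρg) = 568.9×1000 / (1000 × 9.81) = 57.99 m.
Total head at BH-14: h = z + ψ = 129.04 + 57.99 = 187.03 m.
Head difference: h(BH-8) − h(BH-14) = 194.21 − 187.03 = 7.18 m.
Hydraulic gradient: i = |Δh| / L = 7.18 / 2080.7 = 0.00345.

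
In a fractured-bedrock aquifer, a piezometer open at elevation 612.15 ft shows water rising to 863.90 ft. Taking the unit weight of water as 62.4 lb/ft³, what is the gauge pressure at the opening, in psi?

Pressure head ψ = h − z = 863.90 − 612.15 = 251.75 ft.
P = γ·ψ / 144 = 62.4 × 251.75 / 144 = 109 psi.

P ≈ 109 psi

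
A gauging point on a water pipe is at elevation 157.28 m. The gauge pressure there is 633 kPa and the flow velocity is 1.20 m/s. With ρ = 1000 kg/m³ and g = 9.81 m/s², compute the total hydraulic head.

Pressure head ψ = P/(ρg) = 633×1000 / (1000 × 9.81) = 64.53 m.
Velocity head = v²/(2g) = 1.20² / (2 × 9.81) = 0.073 m.
h = z + ψ + v²/(2g) = 157.28 + 64.53 + 0.073 = 221.88 m.

h ≈ 221.88 m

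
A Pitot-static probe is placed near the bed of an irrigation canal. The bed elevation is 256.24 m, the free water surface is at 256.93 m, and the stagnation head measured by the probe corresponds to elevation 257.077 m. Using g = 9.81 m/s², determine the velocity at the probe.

v ≈ 1.70 m/s

Near the bed, under hydrostatic conditions, the piezometric head (z + ψ) equals the free-surface elevation, 256.93 m.
Velocity head = total − piezometric = 257.077 − 256.93 = 0.147 m.
v = √(2g·h_v) = √(2 × 9.81 × 0.147) = 1.70 m/s.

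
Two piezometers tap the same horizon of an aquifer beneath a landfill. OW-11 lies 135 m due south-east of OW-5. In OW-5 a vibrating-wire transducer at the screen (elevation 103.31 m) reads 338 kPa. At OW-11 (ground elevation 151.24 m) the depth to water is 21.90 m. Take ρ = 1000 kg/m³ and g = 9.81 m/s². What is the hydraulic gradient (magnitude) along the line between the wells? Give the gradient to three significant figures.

i ≈ 0.0624

Pressure head at OW-5: ψ = P/(ρg) = 338×1000 / (1000 × 9.81) = 34.45 m.
Total head at OW-5: h = z + ψ = 103.31 + 34.45 = 137.76 m.
Total head at OW-11: h = 151.24 − 21.90 = 129.34 m.
Head difference: h(OW-5) − h(OW-11) = 137.76 − 129.34 = 8.42 m.
Hydraulic gradient: i = |Δh| / L = 8.42 / 135 = 0.0624.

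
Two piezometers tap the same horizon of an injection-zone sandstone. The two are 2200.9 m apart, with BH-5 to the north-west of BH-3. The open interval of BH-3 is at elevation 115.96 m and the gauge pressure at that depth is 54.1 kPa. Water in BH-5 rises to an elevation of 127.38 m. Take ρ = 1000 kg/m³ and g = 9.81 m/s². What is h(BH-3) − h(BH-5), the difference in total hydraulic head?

Δh ≈ -5.91 m

Pressure head at BH-3: ψ = P/(ρg) = 54.1×1000 / (1000 × 9.81) = 5.51 m.
Total head at BH-3: h = z + ψ = 115.96 + 5.51 = 121.47 m.
Total head at BH-5: h = 127.38 m (water level in the piezometer is the total head).
Head difference: h(BH-3) − h(BH-5) = 121.47 − 127.38 = -5.91 m.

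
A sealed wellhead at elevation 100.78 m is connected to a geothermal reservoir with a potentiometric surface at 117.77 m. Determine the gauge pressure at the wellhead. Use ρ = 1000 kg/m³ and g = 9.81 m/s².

Head above the cap: Δh = 117.77 − 100.78 = 16.99 m.
P = ρgΔh = 1000 × 9.81 × 16.99 = 166672 Pa ≈ 167 kPa.

P ≈ 167 kPa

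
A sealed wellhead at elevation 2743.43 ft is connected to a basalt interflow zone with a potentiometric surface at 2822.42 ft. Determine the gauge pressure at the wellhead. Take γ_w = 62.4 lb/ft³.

P ≈ 34.2 psi

Head above the cap: Δh = 2822.42 − 2743.43 = 78.99 ft.
P = γΔh/144 = 62.4 × 78.99 / 144 = 34.2 psi.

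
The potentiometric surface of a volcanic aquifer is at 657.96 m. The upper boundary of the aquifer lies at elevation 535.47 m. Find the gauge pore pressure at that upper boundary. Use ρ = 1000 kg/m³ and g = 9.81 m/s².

Pressure head at the aquifer top: ψ = h − z = 657.96 − 535.47 = 122.49 m.
P = ρgψ = 1000 × 9.81 × 122.49 = 1201627 Pa ≈ 1200 kPa.

P ≈ 1200 kPa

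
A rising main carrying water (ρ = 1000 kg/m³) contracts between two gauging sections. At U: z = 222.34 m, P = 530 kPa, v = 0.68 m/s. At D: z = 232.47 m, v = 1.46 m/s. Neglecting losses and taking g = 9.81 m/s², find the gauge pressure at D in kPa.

P₂ ≈ 430 kPa

Pressure head at U: ψ₁ = P₁/(ρg) = 530×1000 / (1000 × 9.81) = 54.03 m.
Velocity heads: v₁²/2g = 0.68²/19.62 = 0.024 m; v₂²/2g = 1.46²/19.62 = 0.109 m.
Total head H = z₁ + ψ₁ + v₁²/2g = 222.34 + 54.03 + 0.024 = 276.39 m.
ψ₂ = H − z₂ − v₂²/2g = 276.39 − 232.47 − 0.109 = 43.81 m.
P₂ = ρgψ₂ = 1000 × 9.81 × 43.81 ≈ 430 kPa.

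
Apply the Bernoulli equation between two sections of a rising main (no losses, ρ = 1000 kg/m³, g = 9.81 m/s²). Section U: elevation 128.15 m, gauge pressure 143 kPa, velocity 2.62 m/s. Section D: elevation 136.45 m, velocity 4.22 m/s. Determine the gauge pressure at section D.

Pressure head at U: ψ₁ = P₁/(ρg) = 143×1000 / (1000 × 9.81) = 14.58 m.
Velocity heads: v₁²/2g = 2.62²/19.62 = 0.350 m; v₂²/2g = 4.22²/19.62 = 0.908 m.
Total head H = z₁ + ψ₁ + v₁²/2g = 128.15 + 14.58 + 0.350 = 143.08 m.
ψ₂ = H − z₂ − v₂²/2g = 143.08 − 136.45 − 0.908 = 5.72 m.
P₂ = ρgψ₂ = 1000 × 9.81 × 5.72 ≈ 56.1 kPa.

P₂ ≈ 56.1 kPa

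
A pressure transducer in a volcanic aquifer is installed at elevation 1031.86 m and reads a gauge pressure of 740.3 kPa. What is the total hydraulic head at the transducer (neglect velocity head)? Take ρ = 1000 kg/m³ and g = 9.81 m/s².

ψ = P/(ρg) = 740.3×1000 / (1000 × 9.81) = 75.46 m.
h = z + ψ = 1031.86 + 75.46 = 1107.32 m.

h ≈ 1107.32 m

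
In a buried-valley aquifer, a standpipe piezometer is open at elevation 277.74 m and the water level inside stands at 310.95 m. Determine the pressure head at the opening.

Total head h = 310.95 m (the water-surface elevation in the piezometer).
Pressure head ψ = h − z = 310.95 − 277.74 = 33.21 m.

ψ ≈ 33.21 m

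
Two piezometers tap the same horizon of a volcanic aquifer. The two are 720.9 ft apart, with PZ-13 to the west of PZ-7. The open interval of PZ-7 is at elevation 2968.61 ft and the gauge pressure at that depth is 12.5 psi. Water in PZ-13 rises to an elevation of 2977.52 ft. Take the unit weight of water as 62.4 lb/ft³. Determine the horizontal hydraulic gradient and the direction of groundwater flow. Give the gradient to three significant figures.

i ≈ 0.0277; groundwater flows toward the west

Pressure head at PZ-7: ψ = 144·P/γ = 144 × 12.5 / 62.4 = 28.85 ft.
Total head at PZ-7: h = z + ψ = 2968.61 + 28.85 = 2997.46 ft.
Total head at PZ-13: h = 2977.52 ft (water level in the piezometer is the total head).
Head difference: h(PZ-7) − h(PZ-13) = 2997.46 − 2977.52 = 19.94 ft.
Hydraulic gradient: i = |Δh| / L = 19.94 / 720.9 = 0.0277.
Flow is from higher to lower head: from PZ-7 toward PZ-13, i.e. toward the west.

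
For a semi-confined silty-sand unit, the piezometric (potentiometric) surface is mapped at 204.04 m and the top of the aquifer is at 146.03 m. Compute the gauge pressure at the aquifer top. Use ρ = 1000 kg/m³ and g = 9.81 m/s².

Pressure head at the aquifer top: ψ = h − z = 204.04 − 146.03 = 58.01 m.
P = ρgψ = 1000 × 9.81 × 58.01 = 569078 Pa ≈ 569 kPa.

P ≈ 569 kPa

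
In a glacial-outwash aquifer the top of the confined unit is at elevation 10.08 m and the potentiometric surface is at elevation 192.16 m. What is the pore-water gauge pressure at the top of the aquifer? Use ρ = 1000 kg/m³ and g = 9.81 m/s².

P ≈ 1790 kPa

Pressure head at the aquifer top: ψ = h − z = 192.16 − 10.08 = 182.08 m.
P = ρgψ = 1000 × 9.81 × 182.08 = 1786205 Pa ≈ 1790 kPa.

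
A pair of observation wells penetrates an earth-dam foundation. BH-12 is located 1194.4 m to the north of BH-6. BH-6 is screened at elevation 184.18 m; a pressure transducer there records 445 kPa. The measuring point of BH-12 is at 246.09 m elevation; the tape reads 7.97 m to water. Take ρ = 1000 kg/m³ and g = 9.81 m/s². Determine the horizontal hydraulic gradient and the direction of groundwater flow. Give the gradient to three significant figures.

Pressure head at BH-6: ψ = P/(ρg) = 445×1000 / (1000 × 9.81) = 45.36 m.
Total head at BH-6: h = z + ψ = 184.18 + 45.36 = 229.54 m.
Total head at BH-12: h = 246.09 − 7.97 = 238.12 m.
Head difference: h(BH-6) − h(BH-12) = 229.54 − 238.12 = -8.58 m.
Hydraulic gradient: i = |Δh| / L = 8.58 / 1194.4 = 0.00718.
Flow is from higher to lower head: from BH-12 toward BH-6, i.e. toward the south.

i ≈ 0.00718; groundwater flows toward the south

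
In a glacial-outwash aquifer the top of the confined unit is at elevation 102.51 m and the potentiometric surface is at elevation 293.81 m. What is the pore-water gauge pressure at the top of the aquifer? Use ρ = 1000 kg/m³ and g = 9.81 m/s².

Pressure head at the aquifer top: ψ = h − z = 293.81 − 102.51 = 191.30 m.
P = ρgψ = 1000 × 9.81 × 191.30 = 1876653 Pa ≈ 1880 kPa.

P ≈ 1880 kPa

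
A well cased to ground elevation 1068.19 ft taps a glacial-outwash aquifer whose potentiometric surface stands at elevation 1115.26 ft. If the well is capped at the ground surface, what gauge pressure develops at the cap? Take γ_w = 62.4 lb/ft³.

P ≈ 20.4 psi

Head above the cap: Δh = 1115.26 − 1068.19 = 47.07 ft.
P = γΔh/144 = 62.4 × 47.07 / 144 = 20.4 psi.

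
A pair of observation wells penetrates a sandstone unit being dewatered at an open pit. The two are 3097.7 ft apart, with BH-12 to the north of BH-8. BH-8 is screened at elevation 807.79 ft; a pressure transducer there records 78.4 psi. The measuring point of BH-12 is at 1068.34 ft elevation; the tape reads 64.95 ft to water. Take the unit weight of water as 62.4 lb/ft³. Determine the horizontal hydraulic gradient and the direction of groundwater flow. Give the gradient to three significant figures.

i ≈ 0.00474; groundwater flows toward the south

Pressure head at BH-8: ψ = 144·P/γ = 144 × 78.4 / 62.4 = 180.92 ft.
Total head at BH-8: h = z + ψ = 807.79 + 180.92 = 988.71 ft.
Total head at BH-12: h = 1068.34 − 64.95 = 1003.39 ft.
Head difference: h(BH-8) − h(BH-12) = 988.71 − 1003.39 = -14.68 ft.
Hydraulic gradient: i = |Δh| / L = 14.68 / 3097.7 = 0.00474.
Flow is from higher to lower head: from BH-12 toward BH-8, i.e. toward the south.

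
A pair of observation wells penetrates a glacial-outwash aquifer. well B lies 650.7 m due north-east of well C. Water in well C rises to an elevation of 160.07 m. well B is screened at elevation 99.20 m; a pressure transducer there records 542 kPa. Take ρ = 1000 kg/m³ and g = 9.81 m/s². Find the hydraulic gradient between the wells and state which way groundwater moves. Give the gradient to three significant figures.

Total head at well C: h = 160.07 m (water level in the piezometer is the total head).
Pressure head at well B: ψ = P/(ρg) = 542×1000 / (1000 × 9.81) = 55.25 m.
Total head at well B: h = z + ψ = 99.20 + 55.25 = 154.45 m.
Head difference: h(well C) − h(well B) = 160.07 − 154.45 = 5.62 m.
Hydraulic gradient: i = |Δh| / L = 5.62 / 650.7 = 0.00864.
Flow is from higher to lower head: from well C toward well B, i.e. toward the north-east.

i ≈ 0.00864; groundwater flows toward the north-east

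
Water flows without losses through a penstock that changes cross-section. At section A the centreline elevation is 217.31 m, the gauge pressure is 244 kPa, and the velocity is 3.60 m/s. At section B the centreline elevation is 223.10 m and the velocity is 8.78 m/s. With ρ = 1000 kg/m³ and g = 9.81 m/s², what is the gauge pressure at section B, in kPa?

P₂ ≈ 155 kPa

Pressure head at A: ψ₁ = P₁/(ρg) = 244×1000 / (1000 × 9.81) = 24.87 m.
Velocity heads: v₁²/2g = 3.60²/19.62 = 0.661 m; v₂²/2g = 8.78²/19.62 = 3.929 m.
Total head H = z₁ + ψ₁ + v₁²/2g = 217.31 + 24.87 + 0.661 = 242.84 m.
ψ₂ = H − z₂ − v₂²/2g = 242.84 − 223.10 − 3.929 = 15.81 m.
P₂ = ρgψ₂ = 1000 × 9.81 × 15.81 ≈ 155 kPa.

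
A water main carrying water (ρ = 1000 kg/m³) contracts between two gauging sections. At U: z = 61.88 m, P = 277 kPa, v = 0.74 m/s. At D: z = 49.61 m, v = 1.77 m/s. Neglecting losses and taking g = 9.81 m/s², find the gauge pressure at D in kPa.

P₂ ≈ 396 kPa

Pressure head at U: ψ₁ = P₁/(ρg) = 277×1000 / (1000 × 9.81) = 28.24 m.
Velocity heads: v₁²/2g = 0.74²/19.62 = 0.028 m; v₂²/2g = 1.77²/19.62 = 0.160 m.
Total head H = z₁ + ψ₁ + v₁²/2g = 61.88 + 28.24 + 0.028 = 90.15 m.
ψ₂ = H − z₂ − v₂²/2g = 90.15 − 49.61 − 0.160 = 40.38 m.
P₂ = ρgψ₂ = 1000 × 9.81 × 40.38 ≈ 396 kPa.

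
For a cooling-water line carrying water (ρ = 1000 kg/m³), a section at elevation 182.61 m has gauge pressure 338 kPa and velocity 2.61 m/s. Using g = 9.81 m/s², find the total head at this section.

h ≈ 217.41 m

Pressure head ψ = P/(ρg) = 338×1000 / (1000 × 9.81) = 34.45 m.
Velocity head = v²/(2g) = 2.61² / (2 × 9.81) = 0.347 m.
h = z + ψ + v²/(2g) = 182.61 + 34.45 + 0.347 = 217.41 m.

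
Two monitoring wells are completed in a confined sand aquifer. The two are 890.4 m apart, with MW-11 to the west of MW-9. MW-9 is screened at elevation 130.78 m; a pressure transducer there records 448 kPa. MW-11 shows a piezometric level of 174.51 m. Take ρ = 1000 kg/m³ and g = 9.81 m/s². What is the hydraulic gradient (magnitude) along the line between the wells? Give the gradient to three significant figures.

i ≈ 0.00218

Pressure head at MW-9: ψ = P/(ρg) = 448×1000 / (1000 × 9.81) = 45.67 m.
Total head at MW-9: h = z + ψ = 130.78 + 45.67 = 176.45 m.
Total head at MW-11: h = 174.51 m (water level in the piezometer is the total head).
Head difference: h(MW-9) − h(MW-11) = 176.45 − 174.51 = 1.94 m.
Hydraulic gradient: i = |Δh| / L = 1.94 / 890.4 = 0.00218.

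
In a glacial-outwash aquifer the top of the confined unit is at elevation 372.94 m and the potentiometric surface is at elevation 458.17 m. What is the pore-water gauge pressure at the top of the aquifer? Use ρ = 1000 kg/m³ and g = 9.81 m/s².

Pressure head at the aquifer top: ψ = h − z = 458.17 − 372.94 = 85.23 m.
P = ρgψ = 1000 × 9.81 × 85.23 = 836106 Pa ≈ 836 kPa.

P ≈ 836 kPa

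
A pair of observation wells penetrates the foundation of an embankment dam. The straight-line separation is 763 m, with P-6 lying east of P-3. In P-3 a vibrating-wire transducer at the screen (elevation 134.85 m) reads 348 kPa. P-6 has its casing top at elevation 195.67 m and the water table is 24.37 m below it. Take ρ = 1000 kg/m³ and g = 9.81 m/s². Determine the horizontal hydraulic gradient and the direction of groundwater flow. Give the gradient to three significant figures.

Pressure head at P-3: ψ = P/(ρg) = 348×1000 / (1000 × 9.81) = 35.47 m.
Total head at P-3: h = z + ψ = 134.85 + 35.47 = 170.32 m.
Total head at P-6: h = 195.67 − 24.37 = 171.30 m.
Head difference: h(P-3) − h(P-6) = 170.32 − 171.30 = -0.98 m.
Hydraulic gradient: i = |Δh| / L = 0.98 / 763 = 0.00128.
Flow is from higher to lower head: from P-6 toward P-3, i.e. toward the west.

i ≈ 0.00128; groundwater flows toward the west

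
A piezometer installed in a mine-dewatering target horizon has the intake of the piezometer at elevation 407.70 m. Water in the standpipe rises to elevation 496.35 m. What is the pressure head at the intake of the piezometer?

Total head h = 496.35 m (the water-surface elevation in the piezometer).
Pressure head ψ = h − z = 496.35 − 407.70 = 88.65 m.

ψ ≈ 88.65 m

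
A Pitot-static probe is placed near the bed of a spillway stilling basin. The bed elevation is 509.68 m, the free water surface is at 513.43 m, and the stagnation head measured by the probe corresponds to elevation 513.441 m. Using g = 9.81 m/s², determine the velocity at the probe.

Near the bed, under hydrostatic conditions, the piezometric head (z + ψ) equals the free-surface elevation, 513.43 m.
Velocity head = total − piezometric = 513.441 − 513.43 = 0.011 m.
v = √(2g·h_v) = √(2 × 9.81 × 0.011) = 0.465 m/s.

v ≈ 0.465 m/s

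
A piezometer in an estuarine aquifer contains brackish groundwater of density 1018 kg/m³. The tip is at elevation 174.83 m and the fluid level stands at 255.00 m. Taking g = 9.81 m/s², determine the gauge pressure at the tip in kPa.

Pressure head ψ = h − z = 255.00 − 174.83 = 80.17 m.
P = ρgψ = 1018 × 9.81 × 80.17 = 800624 Pa ≈ 801 kPa.

P ≈ 801 kPa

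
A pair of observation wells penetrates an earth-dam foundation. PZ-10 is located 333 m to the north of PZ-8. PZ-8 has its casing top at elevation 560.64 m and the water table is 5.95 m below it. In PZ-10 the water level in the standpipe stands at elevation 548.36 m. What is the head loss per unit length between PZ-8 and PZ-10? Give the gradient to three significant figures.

i ≈ 0.0190 m/m

Total head at PZ-8: h = 560.64 − 5.95 = 554.69 m.
Total head at PZ-10: h = 548.36 m (water level in the piezometer is the total head).
Head difference: h(PZ-8) − h(PZ-10) = 554.69 − 548.36 = 6.33 m.
Hydraulic gradient: i = |Δh| / L = 6.33 / 333 = 0.0190.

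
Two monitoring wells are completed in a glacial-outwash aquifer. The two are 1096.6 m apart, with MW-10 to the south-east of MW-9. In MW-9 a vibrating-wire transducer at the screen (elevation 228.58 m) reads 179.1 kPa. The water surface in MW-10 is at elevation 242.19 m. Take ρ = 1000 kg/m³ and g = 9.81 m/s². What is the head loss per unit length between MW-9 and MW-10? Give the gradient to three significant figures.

i ≈ 0.00424 m/m

Pressure head at MW-9: ψ = P/(ρg) = 179.1×1000 / (1000 × 9.81) = 18.26 m.
Total head at MW-9: h = z + ψ = 228.58 + 18.26 = 246.84 m.
Total head at MW-10: h = 242.19 m (water level in the piezometer is the total head).
Head difference: h(MW-9) − h(MW-10) = 246.84 − 242.19 = 4.65 m.
Hydraulic gradient: i = |Δh| / L = 4.65 / 1096.6 = 0.00424.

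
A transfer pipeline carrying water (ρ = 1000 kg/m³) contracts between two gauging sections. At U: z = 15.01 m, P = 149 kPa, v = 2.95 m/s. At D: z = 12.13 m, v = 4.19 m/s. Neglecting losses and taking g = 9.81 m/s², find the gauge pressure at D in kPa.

Pressure head at U: ψ₁ = P₁/(ρg) = 149×1000 / (1000 × 9.81) = 15.19 m.
Velocity heads: v₁²/2g = 2.95²/19.62 = 0.444 m; v₂²/2g = 4.19²/19.62 = 0.895 m.
Total head H = z₁ + ψ₁ + v₁²/2g = 15.01 + 15.19 + 0.444 = 30.64 m.
ψ₂ = H − z₂ − v₂²/2g = 30.64 − 12.13 − 0.895 = 17.61 m.
P₂ = ρgψ₂ = 1000 × 9.81 × 17.61 ≈ 173 kPa.

P₂ ≈ 173 kPa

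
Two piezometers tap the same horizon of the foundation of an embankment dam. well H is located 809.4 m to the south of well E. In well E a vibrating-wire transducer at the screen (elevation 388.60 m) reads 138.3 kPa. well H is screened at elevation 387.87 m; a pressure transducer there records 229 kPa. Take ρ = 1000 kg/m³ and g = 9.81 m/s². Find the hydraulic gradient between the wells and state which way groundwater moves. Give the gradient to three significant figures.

i ≈ 0.0105; groundwater flows toward the north

Pressure head at well E: ψ = P/(ρg) = 138.3×1000 / (1000 × 9.81) = 14.10 m.
Total head at well E: h = z + ψ = 388.60 + 14.10 = 402.70 m.
Pressure head at well H: ψ = P/(ρg) = 229×1000 / (1000 × 9.81) = 23.34 m.
Total head at well H: h = z + ψ = 387.87 + 23.34 = 411.21 m.
Head difference: h(well E) − h(well H) = 402.70 − 411.21 = -8.51 m.
Hydraulic gradient: i = |Δh| / L = 8.51 / 809.4 = 0.0105.
Flow is from higher to lower head: from well H toward well E, i.e. toward the north.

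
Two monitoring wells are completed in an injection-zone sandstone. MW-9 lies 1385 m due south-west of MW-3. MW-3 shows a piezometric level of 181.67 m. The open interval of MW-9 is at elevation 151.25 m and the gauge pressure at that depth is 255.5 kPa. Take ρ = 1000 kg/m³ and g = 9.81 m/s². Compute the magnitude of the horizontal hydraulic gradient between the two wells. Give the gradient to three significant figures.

Total head at MW-3: h = 181.67 m (water level in the piezometer is the total head).
Pressure head at MW-9: ψ = P/(ρg) = 255.5×1000 / (1000 × 9.81) = 26.04 m.
Total head at MW-9: h = z + ψ = 151.25 + 26.04 = 177.29 m.
Head difference: h(MW-3) − h(MW-9) = 181.67 − 177.29 = 4.38 m.
Hydraulic gradient: i = |Δh| / L = 4.38 / 1385 = 0.00316.

i ≈ 0.00316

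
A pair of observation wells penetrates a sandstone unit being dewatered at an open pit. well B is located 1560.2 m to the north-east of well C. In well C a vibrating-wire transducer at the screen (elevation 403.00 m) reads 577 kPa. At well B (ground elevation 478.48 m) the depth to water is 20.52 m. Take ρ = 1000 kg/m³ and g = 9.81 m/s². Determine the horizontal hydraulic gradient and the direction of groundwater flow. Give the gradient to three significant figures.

i ≈ 0.00247; groundwater flows toward the north-east

Pressure head at well C: ψ = P/(ρg) = 577×1000 / (1000 × 9.81) = 58.82 m.
Total head at well C: h = z + ψ = 403.00 + 58.82 = 461.82 m.
Total head at well B: h = 478.48 − 20.52 = 457.96 m.
Head difference: h(well C) − h(well B) = 461.82 − 457.96 = 3.86 m.
Hydraulic gradient: i = |Δh| / L = 3.86 / 1560.2 = 0.00247.
Flow is from higher to lower head: from well C toward well B, i.e. toward the north-east.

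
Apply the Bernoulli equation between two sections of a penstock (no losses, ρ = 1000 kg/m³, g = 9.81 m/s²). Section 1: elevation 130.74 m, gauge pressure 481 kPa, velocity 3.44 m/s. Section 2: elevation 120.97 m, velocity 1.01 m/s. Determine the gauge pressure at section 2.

Pressure head at 1: ψ₁ = P₁/(ρg) = 481×1000 / (1000 × 9.81) = 49.03 m.
Velocity heads: v₁²/2g = 3.44²/19.62 = 0.603 m; v₂²/2g = 1.01²/19.62 = 0.052 m.
Total head H = z₁ + ψ₁ + v₁²/2g = 130.74 + 49.03 + 0.603 = 180.37 m.
ψ₂ = H − z₂ − v₂²/2g = 180.37 − 120.97 − 0.052 = 59.35 m.
P₂ = ρgψ₂ = 1000 × 9.81 × 59.35 ≈ 582 kPa.

P₂ ≈ 582 kPa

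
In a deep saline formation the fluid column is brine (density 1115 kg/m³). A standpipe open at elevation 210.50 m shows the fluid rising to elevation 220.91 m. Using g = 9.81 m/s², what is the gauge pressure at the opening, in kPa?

Pressure head ψ = h − z = 220.91 − 210.50 = 10.41 m.
P = ρgψ = 1115 × 9.81 × 10.41 = 113866 Pa ≈ 114 kPa.

P ≈ 114 kPa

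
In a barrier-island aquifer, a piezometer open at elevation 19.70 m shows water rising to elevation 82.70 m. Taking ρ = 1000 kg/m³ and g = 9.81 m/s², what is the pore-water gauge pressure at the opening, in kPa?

P ≈ 618 kPa

Pressure head ψ = h − z = 82.70 − 19.70 = 63.00 m.
P = ρgψ = 1000 × 9.81 × 63.00 = 618030 Pa ≈ 618 kPa.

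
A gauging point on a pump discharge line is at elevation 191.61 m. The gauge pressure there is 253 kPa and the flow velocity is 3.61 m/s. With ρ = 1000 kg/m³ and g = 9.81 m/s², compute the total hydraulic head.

h ≈ 218.06 m

Pressure head ψ = P/(ρg) = 253×1000 / (1000 × 9.81) = 25.79 m.
Velocity head = v²/(2g) = 3.61² / (2 × 9.81) = 0.664 m.
h = z + ψ + v²/(2g) = 191.61 + 25.79 + 0.664 = 218.06 m.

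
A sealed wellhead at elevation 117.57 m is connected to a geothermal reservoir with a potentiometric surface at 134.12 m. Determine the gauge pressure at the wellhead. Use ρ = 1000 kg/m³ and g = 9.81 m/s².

Head above the cap: Δh = 134.12 − 117.57 = 16.55 m.
P = ρgΔh = 1000 × 9.81 × 16.55 = 162356 Pa ≈ 162 kPa.

P ≈ 162 kPa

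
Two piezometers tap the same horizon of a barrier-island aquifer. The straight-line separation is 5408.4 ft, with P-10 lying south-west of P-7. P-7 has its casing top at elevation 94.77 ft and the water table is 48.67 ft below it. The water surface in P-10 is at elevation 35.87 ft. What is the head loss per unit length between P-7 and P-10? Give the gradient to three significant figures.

Total head at P-7: h = 94.77 − 48.67 = 46.10 ft.
Total head at P-10: h = 35.87 ft (water level in the piezometer is the total head).
Head difference: h(P-7) − h(P-10) = 46.10 − 35.87 = 10.23 ft.
Hydraulic gradient: i = |Δh| / L = 10.23 / 5408.4 = 0.00189.

i ≈ 0.00189 ft/ft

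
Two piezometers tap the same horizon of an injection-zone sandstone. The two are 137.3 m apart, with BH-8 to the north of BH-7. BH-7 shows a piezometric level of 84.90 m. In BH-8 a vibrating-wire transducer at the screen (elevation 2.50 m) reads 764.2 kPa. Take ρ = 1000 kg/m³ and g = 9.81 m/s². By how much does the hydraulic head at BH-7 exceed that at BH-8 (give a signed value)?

Δh ≈ 4.50 m

Total head at BH-7: h = 84.90 m (water level in the piezometer is the total head).
Pressure head at BH-8: ψ = P/(ρg) = 764.2×1000 / (1000 × 9.81) = 77.90 m.
Total head at BH-8: h = z + ψ = 2.50 + 77.90 = 80.40 m.
Head difference: h(BH-7) − h(BH-8) = 84.90 − 80.40 = 4.50 m.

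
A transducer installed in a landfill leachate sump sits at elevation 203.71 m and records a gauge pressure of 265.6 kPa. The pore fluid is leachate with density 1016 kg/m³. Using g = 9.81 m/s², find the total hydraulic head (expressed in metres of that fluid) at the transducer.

h ≈ 230.36 m

ψ = P/(ρg) = 265.6×1000 / (1016 × 9.81) = 26.65 m.
h = z + ψ = 203.71 + 26.65 = 230.36 m.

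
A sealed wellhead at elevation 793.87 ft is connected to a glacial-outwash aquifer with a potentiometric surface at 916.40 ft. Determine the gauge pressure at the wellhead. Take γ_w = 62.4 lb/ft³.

Head above the cap: Δh = 916.40 − 793.87 = 122.53 ft.
P = γΔh/144 = 62.4 × 122.53 / 144 = 53.1 psi.

P ≈ 53.1 psi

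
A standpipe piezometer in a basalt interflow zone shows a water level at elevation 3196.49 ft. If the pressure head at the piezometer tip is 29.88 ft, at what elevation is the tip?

z = h − ψ = 3196.49 − 29.88 = 3166.61 ft.

z ≈ 3166.61 ft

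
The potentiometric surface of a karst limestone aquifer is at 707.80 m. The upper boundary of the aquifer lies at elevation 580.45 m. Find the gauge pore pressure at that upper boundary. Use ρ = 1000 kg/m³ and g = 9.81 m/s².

Pressure head at the aquifer top: ψ = h − z = 707.80 − 580.45 = 127.35 m.
P = ρgψ = 1000 × 9.81 × 127.35 = 1249303 Pa ≈ 1250 kPa.

P ≈ 1250 kPa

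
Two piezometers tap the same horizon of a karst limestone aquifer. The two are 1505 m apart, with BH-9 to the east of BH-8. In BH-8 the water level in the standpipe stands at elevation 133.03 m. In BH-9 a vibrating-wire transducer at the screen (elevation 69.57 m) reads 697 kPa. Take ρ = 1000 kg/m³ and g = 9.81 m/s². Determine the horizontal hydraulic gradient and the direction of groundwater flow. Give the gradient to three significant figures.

i ≈ 0.00504; groundwater flows toward the west

Total head at BH-8: h = 133.03 m (water level in the piezometer is the total head).
Pressure head at BH-9: ψ = P/(ρg) = 697×1000 / (1000 × 9.81) = 71.05 m.
Total head at BH-9: h = z + ψ = 69.57 + 71.05 = 140.62 m.
Head difference: h(BH-8) − h(BH-9) = 133.03 − 140.62 = -7.59 m.
Hydraulic gradient: i = |Δh| / L = 7.59 / 1505 = 0.00504.
Flow is from higher to lower head: from BH-9 toward BH-8, i.e. toward the west.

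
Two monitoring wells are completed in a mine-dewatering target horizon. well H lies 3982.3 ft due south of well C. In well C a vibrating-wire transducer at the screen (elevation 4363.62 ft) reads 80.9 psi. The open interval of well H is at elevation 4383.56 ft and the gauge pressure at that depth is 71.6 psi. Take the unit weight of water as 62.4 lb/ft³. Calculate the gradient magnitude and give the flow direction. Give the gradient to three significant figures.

i ≈ 0.000382; groundwater flows toward the south

Pressure head at well C: ψ = 144·P/γ = 144 × 80.9 / 62.4 = 186.69 ft.
Total head at well C: h = z + ψ = 4363.62 + 186.69 = 4550.31 ft.
Pressure head at well H: ψ = 144·P/γ = 144 × 71.6 / 62.4 = 165.23 ft.
Total head at well H: h = z + ψ = 4383.56 + 165.23 = 4548.79 ft.
Head difference: h(well C) − h(well H) = 4550.31 − 4548.79 = 1.52 ft.
Hydraulic gradient: i = |Δh| / L = 1.52 / 3982.3 = 0.000382.
Flow is from higher to lower head: from well C toward well H, i.e. toward the south.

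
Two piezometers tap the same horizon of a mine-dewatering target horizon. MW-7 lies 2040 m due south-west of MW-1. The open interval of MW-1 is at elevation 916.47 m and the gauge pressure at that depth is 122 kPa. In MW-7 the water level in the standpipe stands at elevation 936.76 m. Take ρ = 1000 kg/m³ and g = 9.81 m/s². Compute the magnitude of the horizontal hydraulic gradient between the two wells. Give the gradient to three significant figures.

i ≈ 0.00385

Pressure head at MW-1: ψ = P/(ρg) = 122×1000 / (1000 × 9.81) = 12.44 m.
Total head at MW-1: h = z + ψ = 916.47 + 12.44 = 928.91 m.
Total head at MW-7: h = 936.76 m (water level in the piezometer is the total head).
Head difference: h(MW-1) − h(MW-7) = 928.91 − 936.76 = -7.85 m.
Hydraulic gradient: i = |Δh| / L = 7.85 / 2040 = 0.00385.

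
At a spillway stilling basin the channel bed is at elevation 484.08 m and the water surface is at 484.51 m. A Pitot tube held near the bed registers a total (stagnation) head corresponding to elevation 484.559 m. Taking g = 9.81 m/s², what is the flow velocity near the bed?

Near the bed, under hydrostatic conditions, the piezometric head (z + ψ) equals the free-surface elevation, 484.51 m.
Velocity head = total − piezometric = 484.559 − 484.51 = 0.049 m.
v = √(2g·h_v) = √(2 × 9.81 × 0.049) = 0.980 m/s.

v ≈ 0.980 m/s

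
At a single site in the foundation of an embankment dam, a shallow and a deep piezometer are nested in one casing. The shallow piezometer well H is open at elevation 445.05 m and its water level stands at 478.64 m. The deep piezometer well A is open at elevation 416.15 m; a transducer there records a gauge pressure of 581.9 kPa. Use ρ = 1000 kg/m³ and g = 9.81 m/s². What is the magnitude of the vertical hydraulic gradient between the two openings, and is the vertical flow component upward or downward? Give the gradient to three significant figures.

Total head at well H: h = 478.64 m (water level in the standpipe).
Pressure head at well A: ψ = P/(ρg) = 581.9×1000 / (1000 × 9.81) = 59.32 m.
Total head at well A: h = z + ψ = 416.15 + 59.32 = 475.47 m.
Δh = h(well H) − h(well A) = 478.64 − 475.47 = 3.17 m.
Vertical separation Δz = 445.05 − 416.15 = 28.90 m.
|i_v| = |Δh| / Δz = 3.17 / 28.90 = 0.110.
Head is higher in the shallow piezometer, so vertical flow is downward (recharge condition).

|i_v| ≈ 0.110; vertical flow is downward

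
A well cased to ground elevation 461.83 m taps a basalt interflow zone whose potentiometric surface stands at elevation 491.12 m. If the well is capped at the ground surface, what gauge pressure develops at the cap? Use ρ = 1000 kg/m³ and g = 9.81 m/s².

Head above the cap: Δh = 491.12 − 461.83 = 29.29 m.
P = ρgΔh = 1000 × 9.81 × 29.29 = 287335 Pa ≈ 287 kPa.

P ≈ 287 kPa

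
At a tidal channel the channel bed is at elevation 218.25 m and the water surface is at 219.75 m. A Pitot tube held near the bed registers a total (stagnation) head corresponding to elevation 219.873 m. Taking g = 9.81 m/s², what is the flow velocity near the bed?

Near the bed, under hydrostatic conditions, the piezometric head (z + ψ) equals the free-surface elevation, 219.75 m.
Velocity head = total − piezometric = 219.873 − 219.75 = 0.123 m.
v = √(2g·h_v) = √(2 × 9.81 × 0.123) = 1.55 m/s.

v ≈ 1.55 m/s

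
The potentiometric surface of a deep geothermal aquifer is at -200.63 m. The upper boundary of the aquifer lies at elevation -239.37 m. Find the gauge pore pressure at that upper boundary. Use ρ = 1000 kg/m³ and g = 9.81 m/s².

P ≈ 380 kPa

Pressure head at the aquifer top: ψ = h − z = -200.63 − (-239.37) = 38.74 m.
P = ρgψ = 1000 × 9.81 × 38.74 = 380039 Pa ≈ 380 kPa.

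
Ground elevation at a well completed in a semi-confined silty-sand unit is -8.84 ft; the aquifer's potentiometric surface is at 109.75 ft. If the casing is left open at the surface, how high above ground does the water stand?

≈ 118.59 ft above ground

Water rises to the potentiometric surface, so the rise above ground = 109.75 − (-8.84) = 118.59 ft.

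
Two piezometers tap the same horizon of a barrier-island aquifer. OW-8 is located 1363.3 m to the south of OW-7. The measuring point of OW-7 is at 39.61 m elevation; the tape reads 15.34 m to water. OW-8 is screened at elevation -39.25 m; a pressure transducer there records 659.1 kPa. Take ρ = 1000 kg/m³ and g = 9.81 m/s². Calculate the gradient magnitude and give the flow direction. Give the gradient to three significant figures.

Total head at OW-7: h = 39.61 − 15.34 = 24.27 m.
Pressure head at OW-8: ψ = P/(ρg) = 659.1×1000 / (1000 × 9.81) = 67.19 m.
Total head at OW-8: h = z + ψ = -39.25 + 67.19 = 27.94 m.
Head difference: h(OW-7) − h(OW-8) = 24.27 − 27.94 = -3.67 m.
Hydraulic gradient: i = |Δh| / L = 3.67 / 1363.3 = 0.00269.
Flow is from higher to lower head: from OW-8 toward OW-7, i.e. toward the north.

i ≈ 0.00269; groundwater flows toward the north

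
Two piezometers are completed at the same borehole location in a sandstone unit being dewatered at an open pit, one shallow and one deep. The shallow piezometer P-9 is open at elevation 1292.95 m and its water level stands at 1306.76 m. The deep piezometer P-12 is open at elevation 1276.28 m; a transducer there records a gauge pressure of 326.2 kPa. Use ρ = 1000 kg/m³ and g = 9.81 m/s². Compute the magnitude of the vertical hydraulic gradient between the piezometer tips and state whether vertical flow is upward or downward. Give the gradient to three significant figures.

Total head at P-9: h = 1306.76 m (water level in the standpipe).
Pressure head at P-12: ψ = P/(ρg) = 326.2×1000 / (1000 × 9.81) = 33.25 m.
Total head at P-12: h = z + ψ = 1276.28 + 33.25 = 1309.53 m.
Δh = h(P-9) − h(P-12) = 1306.76 − 1309.53 = -2.77 m.
Vertical separation Δz = 1292.95 − 1276.28 = 16.67 m.
|i_v| = |Δh| / Δz = 2.77 / 16.67 = 0.166.
Head is higher in the deep piezometer, so vertical flow is upward (discharge condition).

|i_v| ≈ 0.166; vertical flow is upward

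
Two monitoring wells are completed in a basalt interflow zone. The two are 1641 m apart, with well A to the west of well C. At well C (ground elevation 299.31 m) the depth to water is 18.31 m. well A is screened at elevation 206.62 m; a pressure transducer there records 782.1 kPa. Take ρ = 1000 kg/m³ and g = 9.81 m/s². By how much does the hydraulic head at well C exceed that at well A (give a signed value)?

Total head at well C: h = 299.31 − 18.31 = 281.00 m.
Pressure head at well A: ψ = P/(ρg) = 782.1×1000 / (1000 × 9.81) = 79.72 m.
Total head at well A: h = z + ψ = 206.62 + 79.72 = 286.34 m.
Head difference: h(well C) − h(well A) = 281.00 − 286.34 = -5.34 m.

Δh ≈ -5.34 m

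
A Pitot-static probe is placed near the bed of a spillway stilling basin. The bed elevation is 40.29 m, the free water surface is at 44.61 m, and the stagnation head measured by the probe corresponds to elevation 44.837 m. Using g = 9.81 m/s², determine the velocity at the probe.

v ≈ 2.11 m/s

Near the bed, under hydrostatic conditions, the piezometric head (z + ψ) equals the free-surface elevation, 44.61 m.
Velocity head = total − piezometric = 44.837 − 44.61 = 0.227 m.
v = √(2g·h_v) = √(2 × 9.81 × 0.227) = 2.11 m/s.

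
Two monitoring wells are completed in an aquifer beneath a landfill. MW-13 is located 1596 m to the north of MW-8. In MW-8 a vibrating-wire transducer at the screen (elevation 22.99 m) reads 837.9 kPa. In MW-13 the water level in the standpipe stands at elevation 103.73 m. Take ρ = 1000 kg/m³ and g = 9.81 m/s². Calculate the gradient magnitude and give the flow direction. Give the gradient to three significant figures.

Pressure head at MW-8: ψ = P/(ρg) = 837.9×1000 / (1000 × 9.81) = 85.41 m.
Total head at MW-8: h = z + ψ = 22.99 + 85.41 = 108.40 m.
Total head at MW-13: h = 103.73 m (water level in the piezometer is the total head).
Head difference: h(MW-8) − h(MW-13) = 108.40 − 103.73 = 4.67 m.
Hydraulic gradient: i = |Δh| / L = 4.67 / 1596 = 0.00293.
Flow is from higher to lower head: from MW-8 toward MW-13, i.e. toward the north.

i ≈ 0.00293; groundwater flows toward the north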